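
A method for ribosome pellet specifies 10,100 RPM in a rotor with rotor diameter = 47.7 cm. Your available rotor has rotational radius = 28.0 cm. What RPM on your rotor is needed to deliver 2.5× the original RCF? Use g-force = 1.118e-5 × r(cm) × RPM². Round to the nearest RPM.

Original rotor: r = 47.7 / 2 = 23.85 cm
RCF_original = 1.118 × 10⁻⁵ × 23.85 × (10100)² = 1.118 × 10⁻⁵ × 23.85 × 102,010,000 ≈ 27,200.3 × g
Target RCF = 2.5 × 27,200.3 ≈ 68,000.8 × g
68,000.8 = 1.118 × 10⁻⁵ × 28 × N²
N² = 68,000.8 / (31.304 × 10⁻⁵) = 217,227,191
N ≈ √217,227,191 ≈ 14,738.6

≈ 14739 RPM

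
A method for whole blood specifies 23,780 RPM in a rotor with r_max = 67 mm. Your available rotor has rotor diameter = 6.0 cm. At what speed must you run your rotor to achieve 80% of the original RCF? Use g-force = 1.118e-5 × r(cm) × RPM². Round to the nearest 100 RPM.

≈ 31800 RPM

Original rotor: r = 67 mm = 6.7 cm
RCF_original = 1.118 × 10⁻⁵ × 6.7 × (23780)² = 1.118 × 10⁻⁵ × 6.7 × 565,488,400 ≈ 42,358.5 × g
Target RCF = 0.8 × 42,358.5 ≈ 33,886.8 × g
Your rotor: r = 6.0 / 2 = 3 cm
33,886.8 = 1.118 × 10⁻⁵ × 3 × N²
N² = 33,886.8 / (3.354 × 10⁻⁵) = 1,010,339,893
N ≈ √1,010,339,893 ≈ 31,785.8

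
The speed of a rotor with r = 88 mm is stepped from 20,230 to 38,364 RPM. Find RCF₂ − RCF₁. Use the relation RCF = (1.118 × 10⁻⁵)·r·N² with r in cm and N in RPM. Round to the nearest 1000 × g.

r = 88 mm = 8.8 cm
RCF₁ = 1.118 × 10⁻⁵ × 8.8 × (20230)² = 1.118 × 10⁻⁵ × 8.8 × 409,252,900 ≈ 40,263.9 × g
RCF₂ = 1.118 × 10⁻⁵ × 8.8 × (38364)² = 1.118 × 10⁻⁵ × 8.8 × 1,471,796,496 ≈ 144,801.2 × g
Increase = 144,801.2 − 40,263.9 = 104,537.3

105000 ×g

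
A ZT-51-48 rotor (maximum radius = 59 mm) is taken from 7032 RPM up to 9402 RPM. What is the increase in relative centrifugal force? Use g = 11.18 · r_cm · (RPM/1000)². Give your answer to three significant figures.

≈ 2570 g

r = 59 mm = 5.9 cm
RCF₁ = 11.18 × 5.9 × (7.032)² = 11.18 × 5.9 × 49.449024 ≈ 3,261.8 × g
RCF₂ = 11.18 × 5.9 × (9.402)² = 11.18 × 5.9 × 88.397604 ≈ 5,830.9 × g
Increase = 5,830.9 − 3,261.8 = 2,569.1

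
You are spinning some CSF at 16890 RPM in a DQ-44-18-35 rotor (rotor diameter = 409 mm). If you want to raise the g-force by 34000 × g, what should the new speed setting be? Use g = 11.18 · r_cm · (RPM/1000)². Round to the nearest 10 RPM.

20830 RPM

r = 409 mm / 2 = 204.5 mm = 20.45 cm
Current RCF = 11.18 × 20.45 × (16.89)² = 11.18 × 20.45 × 285.2721 ≈ 65,222 × g
Target RCF = 65,222 + 34,000 = 99,222 × g
(N/1000)² = 99,222 / 228.631 = 433.9831
N = 1000 × √433.9831 ≈ 20,832.3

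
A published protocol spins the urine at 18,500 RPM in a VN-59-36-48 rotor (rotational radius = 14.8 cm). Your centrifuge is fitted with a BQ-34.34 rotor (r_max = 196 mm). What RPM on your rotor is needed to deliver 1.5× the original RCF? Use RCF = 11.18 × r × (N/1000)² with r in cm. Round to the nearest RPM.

RCF_original = 11.18 × 14.8 × (18.5)² = 11.18 × 14.8 × 342.25 ≈ 56,630.1 × g
Target RCF = 1.5 × 56,630.1 ≈ 84,945.1 × g
Your rotor: r = 196 mm = 19.6 cm
84,945.1 = 11.18 × 19.6 × (N/1000)²
(N/1000)² = 84,945.1 / 219.128 = 387.6506
N = 1000 × √387.6506 ≈ 19,688.8

≈ 19689 RPM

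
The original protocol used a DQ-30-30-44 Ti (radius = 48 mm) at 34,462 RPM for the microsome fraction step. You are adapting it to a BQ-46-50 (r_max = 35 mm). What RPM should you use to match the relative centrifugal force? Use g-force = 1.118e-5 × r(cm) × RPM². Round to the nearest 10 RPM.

40360 RPM

Original rotor: r = 48 mm = 4.8 cm
RCF_original = 1.118 × 10⁻⁵ × 4.8 × (34462)² = 1.118 × 10⁻⁵ × 4.8 × 1,187,629,444 ≈ 63,732.9 × g
Your rotor: r = 35 mm = 3.5 cm
63,732.9 = 1.118 × 10⁻⁵ × 3.5 × N²
N² = 63,732.9 / (3.913 × 10⁻⁵) = 1,628,747,764
N ≈ √1,628,747,764 ≈ 40,357.7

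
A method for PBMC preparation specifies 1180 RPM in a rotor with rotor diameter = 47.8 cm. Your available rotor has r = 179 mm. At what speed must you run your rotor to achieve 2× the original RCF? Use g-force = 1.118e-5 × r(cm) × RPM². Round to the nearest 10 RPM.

≈ 1930 RPM

Original rotor: r = 47.8 / 2 = 23.9 cm
RCF_original = 1.118 × 10⁻⁵ × 23.9 × (1180)² = 1.118 × 10⁻⁵ × 23.9 × 1,392,400 ≈ 372.1 × g
Target RCF = 2 × 372.1 ≈ 744.2 × g
Your rotor: r = 179 mm = 17.9 cm
744.2 = 1.118 × 10⁻⁵ × 17.9 × N²
N² = 744.2 / (20.0122 × 10⁻⁵) = 3,718,732
N ≈ √3,718,732 ≈ 1,928.4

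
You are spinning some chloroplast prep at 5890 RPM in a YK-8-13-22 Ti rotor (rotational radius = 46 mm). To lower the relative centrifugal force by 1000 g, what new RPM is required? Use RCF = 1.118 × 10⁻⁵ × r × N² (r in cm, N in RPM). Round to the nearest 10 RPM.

N₂ ≈ 3900 RPM

r = 46 mm = 4.6 cm
Current RCF = 1.118 × 10⁻⁵ × 4.6 × (5890)² = 1.118 × 10⁻⁵ × 4.6 × 34,692,100 ≈ 1,784.1 × g
Target RCF = 1,784.1 − 1,000 = 784.1 × g
N² = 784.1 / (5.1428 × 10⁻⁵) = 15,246,558
N ≈ √15,246,558 ≈ 3,904.7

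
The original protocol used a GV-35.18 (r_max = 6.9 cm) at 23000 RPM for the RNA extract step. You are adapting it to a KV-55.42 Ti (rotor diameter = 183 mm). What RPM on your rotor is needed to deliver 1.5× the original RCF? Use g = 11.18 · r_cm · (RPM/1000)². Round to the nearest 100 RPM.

RCF_original = 11.18 × 6.9 × (23)² = 11.18 × 6.9 × 529 ≈ 40,808.1 × g
Target RCF = 1.5 × 40,808.1 ≈ 61,212.1 × g
Your rotor: r = 183 mm / 2 = 91.5 mm = 9.15 cm
61,212.1 = 11.18 × 9.15 × (N/1000)²
(N/1000)² = 61,212.1 / 102.297 = 598.3763
N = 1000 × √598.3763 ≈ 24,461.7

≈ 24500 RPM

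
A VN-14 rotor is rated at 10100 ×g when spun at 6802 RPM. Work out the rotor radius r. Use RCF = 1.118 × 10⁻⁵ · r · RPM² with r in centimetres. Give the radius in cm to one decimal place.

r ≈ 19.5 cm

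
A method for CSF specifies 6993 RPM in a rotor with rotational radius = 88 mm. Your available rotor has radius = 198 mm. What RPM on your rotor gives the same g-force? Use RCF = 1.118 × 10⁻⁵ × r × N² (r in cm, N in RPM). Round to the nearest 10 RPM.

≈ 4660 RPM

Original rotor: r = 88 mm = 8.8 cm
RCF = 1.118 × 10⁻⁵ × r × N²
RCF_original = 1.118 × 10⁻⁵ × 8.8 × (6993)² = 1.118 × 10⁻⁵ × 8.8 × 48,902,049 ≈ 4,811.2 × g
Your rotor: r = 198 mm = 19.8 cm
4,811.2 = 1.118 × 10⁻⁵ × 19.8 × N²
N² = 4,811.2 / (22.1364 × 10⁻⁵) = 21,734,338
N ≈ √21,734,338 ≈ 4,662.0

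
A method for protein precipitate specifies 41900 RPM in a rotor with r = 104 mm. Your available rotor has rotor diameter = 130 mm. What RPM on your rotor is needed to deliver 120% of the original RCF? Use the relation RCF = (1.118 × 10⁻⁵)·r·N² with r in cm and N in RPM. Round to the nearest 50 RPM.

58050 RPM

Original rotor: r = 104 mm = 10.4 cm
RCF_original = 1.118 × 10⁻⁵ × 10.4 × (41900)² = 1.118 × 10⁻⁵ × 10.4 × 1,755,610,000 ≈ 204,128.3 × g
Target RCF = 1.2 × 204,128.3 ≈ 244,954 × g
Your rotor: r = 130 mm / 2 = 65 mm = 6.5 cm
244,954 = 1.118 × 10⁻⁵ × 6.5 × N²
N² = 244,954 / (7.267 × 10⁻⁵) = 3,370,771,983
N ≈ √3,370,771,983 ≈ 58,058.3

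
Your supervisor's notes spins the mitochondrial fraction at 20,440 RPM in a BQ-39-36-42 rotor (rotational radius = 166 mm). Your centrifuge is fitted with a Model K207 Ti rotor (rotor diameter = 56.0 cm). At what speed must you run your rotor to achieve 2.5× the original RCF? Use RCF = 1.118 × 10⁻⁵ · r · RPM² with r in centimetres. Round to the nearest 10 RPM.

Original rotor: r = 166 mm = 16.6 cm
RCF_original = 1.118 × 10⁻⁵ × 16.6 × (20440)² = 1.118 × 10⁻⁵ × 16.6 × 417,793,600 ≈ 77,537.5 × g
Target RCF = 2.5 × 77,537.5 ≈ 193,843.8 × g
Your rotor: r = 56.0 / 2 = 28 cm
193,843.8 = 1.118 × 10⁻⁵ × 28 × N²
N² = 193,843.8 / (31.304 × 10⁻⁵) = 619,230,130
N ≈ √619,230,130 ≈ 24,884.3

24880 RPM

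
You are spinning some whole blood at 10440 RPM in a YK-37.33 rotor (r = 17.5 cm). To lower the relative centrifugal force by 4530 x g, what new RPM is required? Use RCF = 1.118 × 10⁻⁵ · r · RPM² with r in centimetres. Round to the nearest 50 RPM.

N₂ ≈ 9250 RPM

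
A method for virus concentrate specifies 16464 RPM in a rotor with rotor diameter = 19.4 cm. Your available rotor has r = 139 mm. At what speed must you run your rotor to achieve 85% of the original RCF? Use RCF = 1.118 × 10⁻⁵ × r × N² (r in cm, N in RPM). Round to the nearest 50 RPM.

Original rotor: r = 19.4 / 2 = 9.7 cm
RCF = 1.118 × 10⁻⁵ × r × N²
RCF_original = 1.118 × 10⁻⁵ × 9.7 × (16464)² = 1.118 × 10⁻⁵ × 9.7 × 271,063,296 ≈ 29,395.7 × g
Target RCF = 0.85 × 29,395.7 ≈ 24,986.3 × g
Your rotor: r = 139 mm = 13.9 cm
24,986.3 = 1.118 × 10⁻⁵ × 13.9 × N²
N² = 24,986.3 / (15.5402 × 10⁻⁵) = 160,784,932
N ≈ √160,784,932 ≈ 12,680.1

12700 RPM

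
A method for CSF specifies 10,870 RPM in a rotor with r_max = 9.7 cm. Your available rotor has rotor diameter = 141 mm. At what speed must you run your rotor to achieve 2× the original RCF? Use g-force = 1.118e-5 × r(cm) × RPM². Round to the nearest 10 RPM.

RCF_original = 1.118 × 10⁻⁵ × 9.7 × (10870)² = 1.118 × 10⁻⁵ × 9.7 × 118,156,900 ≈ 12,813.6 × g
Target RCF = 2 × 12,813.6 ≈ 25,627.2 × g
Your rotor: r = 141 mm / 2 = 70.5 mm = 7.05 cm
25,627.2 = 1.118 × 10⁻⁵ × 7.05 × N²
N² = 25,627.2 / (7.8819 × 10⁻⁵) = 325,139,877
N ≈ √325,139,877 ≈ 18,031.6

≈ 18030 RPM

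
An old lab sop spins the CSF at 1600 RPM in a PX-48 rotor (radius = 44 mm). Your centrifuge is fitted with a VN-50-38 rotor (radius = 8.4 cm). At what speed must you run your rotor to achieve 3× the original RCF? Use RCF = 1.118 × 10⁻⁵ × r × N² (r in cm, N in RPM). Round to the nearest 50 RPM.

Original rotor: r = 44 mm = 4.4 cm
RCF_original = 1.118 × 10⁻⁵ × 4.4 × (1600)² = 1.118 × 10⁻⁵ × 4.4 × 2,560,000 ≈ 125.9 × g
Target RCF = 3 × 125.9 ≈ 377.7 × g
377.7 = 1.118 × 10⁻⁵ × 8.4 × N²
N² = 377.7 / (9.3912 × 10⁻⁵) = 4,021,850
N ≈ √4,021,850 ≈ 2,005.5

≈ 2000 RPM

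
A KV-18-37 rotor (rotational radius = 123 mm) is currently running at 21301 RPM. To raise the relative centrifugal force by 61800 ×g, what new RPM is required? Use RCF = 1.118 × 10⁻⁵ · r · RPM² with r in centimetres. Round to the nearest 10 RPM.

r = 123 mm = 12.3 cm
Current RCF = 1.118 × 10⁻⁵ × 12.3 × (21301)² = 1.118 × 10⁻⁵ × 12.3 × 453,732,601 ≈ 62,394.6 × g
Target RCF = 62,394.6 + 61,800 = 124,194.6 × g
N² = 124,194.6 / (13.7514 × 10⁻⁵) = 903,141,498
N ≈ √903,141,498 ≈ 30,052.3

30050 RPM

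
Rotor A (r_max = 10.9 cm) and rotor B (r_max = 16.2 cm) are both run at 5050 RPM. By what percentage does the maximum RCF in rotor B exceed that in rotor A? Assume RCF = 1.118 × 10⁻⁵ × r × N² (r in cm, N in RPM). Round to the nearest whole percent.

At equal RPM, RCF scales linearly with r: ratio = 16.2 / 10.9 = 1.4862.
So rotor B delivers 48.6% more g-force.

49%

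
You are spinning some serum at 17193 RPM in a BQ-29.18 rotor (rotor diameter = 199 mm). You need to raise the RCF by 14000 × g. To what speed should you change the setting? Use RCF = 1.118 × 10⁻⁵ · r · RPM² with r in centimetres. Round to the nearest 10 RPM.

20530 RPM

r = 199 mm / 2 = 99.5 mm = 9.95 cm
Current RCF = 1.118 × 10⁻⁵ × 9.95 × (17193)² = 1.118 × 10⁻⁵ × 9.95 × 295,599,249 ≈ 32,882.8 × g
Target RCF = 32,882.8 + 14,000 = 46,882.8 × g
N² = 46,882.8 / (11.1241 × 10⁻⁵) = 421,452,522
N ≈ √421,452,522 ≈ 20,529.3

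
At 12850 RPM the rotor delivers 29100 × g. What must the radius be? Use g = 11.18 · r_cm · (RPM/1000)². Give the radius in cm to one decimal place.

15.8 cm

29100 = 11.18 × r × (12.85)²
r = 29100 / (11.18 × 165.1225) = 29100 / 1846.07 ≈ 15.763 cm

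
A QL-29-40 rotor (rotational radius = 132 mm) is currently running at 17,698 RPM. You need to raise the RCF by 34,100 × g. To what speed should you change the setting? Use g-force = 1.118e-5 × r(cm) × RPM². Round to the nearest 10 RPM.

23330 RPM

r = 132 mm = 13.2 cm
Current RCF = 1.118 × 10⁻⁵ × 13.2 × (17698)² = 1.118 × 10⁻⁵ × 13.2 × 313,219,204 ≈ 46,223.6 × g
Target RCF = 46,223.6 + 34,100 = 80,323.6 × g
N² = 80,323.6 / (14.7576 × 10⁻⁵) = 544,286,334
N ≈ √544,286,334 ≈ 23,329.9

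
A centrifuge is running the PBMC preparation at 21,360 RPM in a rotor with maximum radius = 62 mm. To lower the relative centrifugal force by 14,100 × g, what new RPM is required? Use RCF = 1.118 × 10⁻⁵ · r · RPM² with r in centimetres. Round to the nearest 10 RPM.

N₂ ≈ 15900 RPM

r = 62 mm = 6.2 cm
Current RCF = 1.118 × 10⁻⁵ × 6.2 × (21360)² = 1.118 × 10⁻⁵ × 6.2 × 456,249,600 ≈ 31,625.4 × g
Target RCF = 31,625.4 − 14,100 = 17,525.4 × g
N² = 17,525.4 / (6.9316 × 10⁻⁵) = 252,833,401
N ≈ √252,833,401 ≈ 15,900.7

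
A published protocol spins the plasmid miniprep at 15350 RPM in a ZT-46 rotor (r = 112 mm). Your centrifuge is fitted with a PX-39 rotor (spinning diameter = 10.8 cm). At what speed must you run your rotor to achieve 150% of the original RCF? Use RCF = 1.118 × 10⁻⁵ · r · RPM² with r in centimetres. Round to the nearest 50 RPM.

Original rotor: r = 112 mm = 11.2 cm
RCF_original = 1.118 × 10⁻⁵ × 11.2 × (15350)² = 1.118 × 10⁻⁵ × 11.2 × 235,622,500 ≈ 29,503.7 × g
Target RCF = 1.5 × 29,503.7 ≈ 44,255.6 × g
Your rotor: r = 10.8 / 2 = 5.4 cm
44,255.6 = 1.118 × 10⁻⁵ × 5.4 × N²
N² = 44,255.6 / (6.0372 × 10⁻⁵) = 733,048,433
N ≈ √733,048,433 ≈ 27,074.9

27050 RPM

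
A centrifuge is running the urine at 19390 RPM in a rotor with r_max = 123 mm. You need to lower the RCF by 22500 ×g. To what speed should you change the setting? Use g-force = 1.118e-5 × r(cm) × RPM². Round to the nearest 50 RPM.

14550 RPM

r = 123 mm = 12.3 cm
Current RCF = 1.118 × 10⁻⁵ × 12.3 × (19390)² = 1.118 × 10⁻⁵ × 12.3 × 375,972,100 ≈ 51,701.4 × g
Target RCF = 51,701.4 − 22,500 = 29,201.4 × g
N² = 29,201.4 / (13.7514 × 10⁻⁵) = 212,352,197
N ≈ √212,352,197 ≈ 14,572.3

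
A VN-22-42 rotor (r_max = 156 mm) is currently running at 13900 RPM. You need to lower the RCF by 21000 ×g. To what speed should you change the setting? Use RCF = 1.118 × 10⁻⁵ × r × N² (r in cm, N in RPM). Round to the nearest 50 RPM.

N₂ ≈ 8550 RPM

r = 156 mm = 15.6 cm
Current RCF = 1.118 × 10⁻⁵ × 15.6 × (13900)² = 1.118 × 10⁻⁵ × 15.6 × 193,210,000 ≈ 33,697.4 × g
Target RCF = 33,697.4 − 21,000 = 12,697.4 × g
N² = 12,697.4 / (17.4408 × 10⁻⁵) = 72,802,853
N ≈ √72,802,853 ≈ 8,532.5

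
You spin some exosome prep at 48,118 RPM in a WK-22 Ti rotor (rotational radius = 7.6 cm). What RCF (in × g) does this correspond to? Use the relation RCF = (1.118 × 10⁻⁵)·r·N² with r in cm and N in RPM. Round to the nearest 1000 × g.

197000 × g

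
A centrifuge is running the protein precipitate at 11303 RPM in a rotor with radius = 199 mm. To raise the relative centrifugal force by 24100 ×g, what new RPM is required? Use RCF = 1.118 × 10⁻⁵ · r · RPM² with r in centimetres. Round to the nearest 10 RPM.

N₂ ≈ 15360 RPM

r = 199 mm = 19.9 cm
Current RCF = 1.118 × 10⁻⁵ × 19.9 × (11303)² = 1.118 × 10⁻⁵ × 19.9 × 127,757,809 ≈ 28,423.8 × g
Target RCF = 28,423.8 + 24,100 = 52,523.8 × g
N² = 52,523.8 / (22.2482 × 10⁻⁵) = 236,081,121
N ≈ √236,081,121 ≈ 15,364.9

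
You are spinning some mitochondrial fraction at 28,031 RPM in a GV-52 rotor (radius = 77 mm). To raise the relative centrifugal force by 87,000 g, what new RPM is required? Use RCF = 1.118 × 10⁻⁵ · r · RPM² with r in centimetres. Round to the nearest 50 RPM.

42400 RPM

r = 77 mm = 7.7 cm
Current RCF = 1.118 × 10⁻⁵ × 7.7 × (28031)² = 1.118 × 10⁻⁵ × 7.7 × 785,736,961 ≈ 67,641 × g
Target RCF = 67,641 + 87,000 = 154,641 × g
N² = 154,641 / (8.6086 × 10⁻⁵) = 1,796,354,808
N ≈ √1,796,354,808 ≈ 42,383.4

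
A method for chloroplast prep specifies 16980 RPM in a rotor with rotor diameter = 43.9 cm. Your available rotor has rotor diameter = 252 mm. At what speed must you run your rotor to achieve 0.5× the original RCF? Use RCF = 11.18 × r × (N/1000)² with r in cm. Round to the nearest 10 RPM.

≈ 15850 RPM

Original rotor: r = 43.9 / 2 = 21.95 cm
RCF_original = 11.18 × 21.95 × (16.98)² = 11.18 × 21.95 × 288.3204 ≈ 70,754.1 × g
Target RCF = 0.5 × 70,754.1 ≈ 35,377.1 × g
Your rotor: r = 252 mm / 2 = 126 mm = 12.6 cm
35,377.1 = 11.18 × 12.6 × (N/1000)²
(N/1000)² = 35,377.1 / 140.868 = 251.1365
N = 1000 × √251.1365 ≈ 15,847.3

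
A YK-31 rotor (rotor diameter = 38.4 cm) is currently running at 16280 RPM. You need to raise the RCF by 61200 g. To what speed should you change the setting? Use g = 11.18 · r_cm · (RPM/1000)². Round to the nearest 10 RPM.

r = 38.4 / 2 = 19.2 cm
Current RCF = 11.18 × 19.2 × (16.28)² = 11.18 × 19.2 × 265.0384 ≈ 56,892.1 × g
Target RCF = 56,892.1 + 61,200 = 118,092.1 × g
(N/1000)² = 118,092.1 / 214.656 = 550.1458
N = 1000 × √550.1458 ≈ 23,455.2

23460 RPM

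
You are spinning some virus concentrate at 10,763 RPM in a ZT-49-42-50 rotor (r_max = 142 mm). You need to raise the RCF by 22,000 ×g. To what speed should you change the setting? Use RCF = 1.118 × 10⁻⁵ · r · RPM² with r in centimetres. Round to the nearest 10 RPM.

r = 142 mm = 14.2 cm
Current RCF = 1.118 × 10⁻⁵ × 14.2 × (10763)² = 1.118 × 10⁻⁵ × 14.2 × 115,842,169 ≈ 18,390.6 × g
Target RCF = 18,390.6 + 22,000 = 40,390.6 × g
N² = 40,390.6 / (15.8756 × 10⁻⁵) = 254,419,361
N ≈ √254,419,361 ≈ 15,950.5

N₂ ≈ 15950 RPM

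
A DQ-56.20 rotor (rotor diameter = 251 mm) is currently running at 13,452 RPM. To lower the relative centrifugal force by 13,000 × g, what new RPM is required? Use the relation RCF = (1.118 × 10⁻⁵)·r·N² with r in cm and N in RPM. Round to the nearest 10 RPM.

N₂ ≈ 9400 RPM

r = 251 mm / 2 = 125.5 mm = 12.55 cm
Current RCF = 1.118 × 10⁻⁵ × 12.55 × (13452)² = 1.118 × 10⁻⁵ × 12.55 × 180,956,304 ≈ 25,389.8 × g
Target RCF = 25,389.8 − 13,000 = 12,389.8 × g
N² = 12,389.8 / (14.0309 × 10⁻⁵) = 88,303,673
N ≈ √88,303,673 ≈ 9,397.0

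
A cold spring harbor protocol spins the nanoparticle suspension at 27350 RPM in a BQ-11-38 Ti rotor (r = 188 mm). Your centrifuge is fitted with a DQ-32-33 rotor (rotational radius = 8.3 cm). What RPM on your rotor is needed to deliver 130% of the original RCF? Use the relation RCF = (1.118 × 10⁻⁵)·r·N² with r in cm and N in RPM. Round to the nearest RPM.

46932 RPM

Original rotor: r = 188 mm = 18.8 cm
RCF_original = 1.118 × 10⁻⁵ × 18.8 × (27350)² = 1.118 × 10⁻⁵ × 18.8 × 748,022,500 ≈ 157,222.4 × g
Target RCF = 1.3 × 157,222.4 ≈ 204,389.1 × g
204,389.1 = 1.118 × 10⁻⁵ × 8.3 × N²
N² = 204,389.1 / (9.2794 × 10⁻⁵) = 2,202,611,160
N ≈ √2,202,611,160 ≈ 46,932.0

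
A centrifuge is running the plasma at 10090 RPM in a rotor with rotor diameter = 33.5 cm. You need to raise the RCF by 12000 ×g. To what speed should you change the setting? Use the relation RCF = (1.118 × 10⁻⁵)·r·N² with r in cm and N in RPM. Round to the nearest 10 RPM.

N₂ ≈ 12880 RPM

r = 33.5 / 2 = 16.75 cm
Current RCF = 1.118 × 10⁻⁵ × 16.75 × (10090)² = 1.118 × 10⁻⁵ × 16.75 × 101,808,100 ≈ 19,065.1 × g
Target RCF = 19,065.1 + 12,000 = 31,065.1 × g
N² = 31,065.1 / (18.7265 × 10⁻⁵) = 165,888,447
N ≈ √165,888,447 ≈ 12,879.8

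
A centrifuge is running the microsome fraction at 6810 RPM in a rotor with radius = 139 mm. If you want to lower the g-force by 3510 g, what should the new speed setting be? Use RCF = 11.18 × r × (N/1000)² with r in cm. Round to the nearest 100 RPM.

r = 139 mm = 13.9 cm
Current RCF = 11.18 × 13.9 × (6.81)² = 11.18 × 13.9 × 46.3761 ≈ 7,206.9 × g
Target RCF = 7,206.9 − 3,510 = 3,696.9 × g
(N/1000)² = 3,696.9 / 155.402 = 23.78927
N = 1000 × √23.78927 ≈ 4,877.4

N₂ ≈ 4900 RPM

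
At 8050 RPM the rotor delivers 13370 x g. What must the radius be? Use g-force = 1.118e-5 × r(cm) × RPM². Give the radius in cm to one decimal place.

RCF = 1.118 × 10⁻⁵ × r × N²
13370 = 1.118 × 10⁻⁵ × r × (8050)²
r = 13370 / (1.118 × 10⁻⁵ × 64,802,500) = 13370 / 724.4919 ≈ 18.454 cm

≈ 18.5 cm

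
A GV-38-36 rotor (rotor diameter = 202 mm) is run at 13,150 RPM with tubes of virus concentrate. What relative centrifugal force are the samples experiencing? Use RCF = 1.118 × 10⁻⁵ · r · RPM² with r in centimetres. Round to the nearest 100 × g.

r = 202 mm / 2 = 101 mm = 10.1 cm
RCF = 1.118 × 10⁻⁵ × 10.1 × (13150)² = 1.118 × 10⁻⁵ × 10.1 × 172,922,500 ≈ 19,526.1 × g

19500 ×g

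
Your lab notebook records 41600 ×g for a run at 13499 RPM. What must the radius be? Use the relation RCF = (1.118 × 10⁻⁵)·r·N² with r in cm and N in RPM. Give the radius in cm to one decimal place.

41600 = 1.118 × 10⁻⁵ × r × (13499)²
r = 41600 / (1.118 × 10⁻⁵ × 182,223,001) = 41600 / 2037.253 ≈ 20.420 cm

r ≈ 20.4 cm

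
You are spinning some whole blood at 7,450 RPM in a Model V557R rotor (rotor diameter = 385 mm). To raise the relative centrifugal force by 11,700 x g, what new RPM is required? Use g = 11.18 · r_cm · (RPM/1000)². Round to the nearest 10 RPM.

r = 385 mm / 2 = 192.5 mm = 19.25 cm
Current RCF = 11.18 × 19.25 × (7.45)² = 11.18 × 19.25 × 55.5025 ≈ 11,945 × g
Target RCF = 11,945 + 11,700 = 23,645 × g
(N/1000)² = 23,645 / 215.215 = 109.8669
N = 1000 × √109.8669 ≈ 10,481.7

≈ 10480 RPM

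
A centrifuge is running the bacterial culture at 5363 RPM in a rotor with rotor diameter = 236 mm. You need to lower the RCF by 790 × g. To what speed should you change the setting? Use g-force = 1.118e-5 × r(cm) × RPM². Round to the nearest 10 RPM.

r = 236 mm / 2 = 118 mm = 11.8 cm
Current RCF = 1.118 × 10⁻⁵ × 11.8 × (5363)² = 1.118 × 10⁻⁵ × 11.8 × 28,761,769 ≈ 3,794.4 × g
Target RCF = 3,794.4 − 790 = 3,004.4 × g
N² = 3,004.4 / (13.1924 × 10⁻⁵) = 22,773,718
N ≈ √22,773,718 ≈ 4,772.2

N₂ ≈ 4770 RPM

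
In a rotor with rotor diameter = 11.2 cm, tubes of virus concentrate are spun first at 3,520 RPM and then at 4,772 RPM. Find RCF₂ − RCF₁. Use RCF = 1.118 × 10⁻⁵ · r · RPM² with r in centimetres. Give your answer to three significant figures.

650 g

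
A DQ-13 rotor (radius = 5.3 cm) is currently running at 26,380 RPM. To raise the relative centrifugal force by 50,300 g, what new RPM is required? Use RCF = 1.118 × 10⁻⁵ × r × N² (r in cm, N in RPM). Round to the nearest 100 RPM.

Current RCF = 1.118 × 10⁻⁵ × 5.3 × (26380)² = 1.118 × 10⁻⁵ × 5.3 × 695,904,400 ≈ 41,235.1 × g
Target RCF = 41,235.1 + 50,300 = 91,535.1 × g
N² = 91,535.1 / (5.9254 × 10⁻⁵) = 1,544,791,913
N ≈ √1,544,791,913 ≈ 39,303.8

39300 RPM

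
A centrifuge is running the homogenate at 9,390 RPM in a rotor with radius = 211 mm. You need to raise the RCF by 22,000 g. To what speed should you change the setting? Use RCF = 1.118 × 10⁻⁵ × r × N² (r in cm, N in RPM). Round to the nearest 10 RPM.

13470 RPM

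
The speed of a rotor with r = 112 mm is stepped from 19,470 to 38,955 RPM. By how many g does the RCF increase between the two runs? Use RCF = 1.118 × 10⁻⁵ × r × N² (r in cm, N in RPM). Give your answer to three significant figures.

r = 112 mm = 11.2 cm
RCF₁ = 1.118 × 10⁻⁵ × 11.2 × (19470)² = 1.118 × 10⁻⁵ × 11.2 × 379,080,900 ≈ 47,467 × g
RCF₂ = 1.118 × 10⁻⁵ × 11.2 × (38955)² = 1.118 × 10⁻⁵ × 11.2 × 1,517,492,025 ≈ 190,014.3 × g
Increase = 190,014.3 − 47,467 = 142,547.3

143000 g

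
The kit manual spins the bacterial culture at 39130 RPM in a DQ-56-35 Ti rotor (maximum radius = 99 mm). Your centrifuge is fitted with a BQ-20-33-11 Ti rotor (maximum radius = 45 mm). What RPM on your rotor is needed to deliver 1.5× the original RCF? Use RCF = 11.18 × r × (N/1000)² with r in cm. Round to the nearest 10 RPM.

71080 RPM

Original rotor: r = 99 mm = 9.9 cm
RCF_original = 11.18 × 9.9 × (39.13)² = 11.18 × 9.9 × 1,531.1569 ≈ 169,471.5 × g
Target RCF = 1.5 × 169,471.5 ≈ 254,207.2 × g
Your rotor: r = 45 mm = 4.5 cm
254,207.2 = 11.18 × 4.5 × (N/1000)²
(N/1000)² = 254,207.2 / 50.31 = 5052.817
N = 1000 × √5052.817 ≈ 71,083.2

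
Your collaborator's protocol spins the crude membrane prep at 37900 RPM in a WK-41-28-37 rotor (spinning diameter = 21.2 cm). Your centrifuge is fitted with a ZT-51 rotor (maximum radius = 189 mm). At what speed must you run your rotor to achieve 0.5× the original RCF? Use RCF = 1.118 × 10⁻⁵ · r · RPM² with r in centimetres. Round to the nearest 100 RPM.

≈ 20100 RPM

Original rotor: r = 21.2 / 2 = 10.6 cm
RCF = 1.118 × 10⁻⁵ × r × N²
RCF_original = 1.118 × 10⁻⁵ × 10.6 × (37900)² = 1.118 × 10⁻⁵ × 10.6 × 1,436,410,000 ≈ 170,226.1 × g
Target RCF = 0.5 × 170,226.1 ≈ 85,113.1 × g
Your rotor: r = 189 mm = 18.9 cm
85,113.1 = 1.118 × 10⁻⁵ × 18.9 × N²
N² = 85,113.1 / (21.1302 × 10⁻⁵) = 402,803,097
N ≈ √402,803,097 ≈ 20,070.0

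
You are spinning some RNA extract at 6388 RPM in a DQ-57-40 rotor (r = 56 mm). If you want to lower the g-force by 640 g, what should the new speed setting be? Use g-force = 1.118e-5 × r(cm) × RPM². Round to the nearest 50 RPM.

r = 56 mm = 5.6 cm
Current RCF = 1.118 × 10⁻⁵ × 5.6 × (6388)² = 1.118 × 10⁻⁵ × 5.6 × 40,806,544 ≈ 2,554.8 × g
Target RCF = 2,554.8 − 640 = 1,914.8 × g
N² = 1,914.8 / (6.2608 × 10⁻⁵) = 30,583,951
N ≈ √30,583,951 ≈ 5,530.3

≈ 5550 RPM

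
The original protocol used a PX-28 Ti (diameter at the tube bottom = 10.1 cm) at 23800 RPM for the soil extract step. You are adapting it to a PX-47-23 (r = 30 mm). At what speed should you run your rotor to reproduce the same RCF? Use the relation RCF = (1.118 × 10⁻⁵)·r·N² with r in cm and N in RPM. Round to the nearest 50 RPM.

Original rotor: r = 10.1 / 2 = 5.05 cm
RCF_original = 1.118 × 10⁻⁵ × 5.05 × (23800)² = 1.118 × 10⁻⁵ × 5.05 × 566,440,000 ≈ 31,980.6 × g
Your rotor: r = 30 mm = 3.0 cm
31,980.6 = 1.118 × 10⁻⁵ × 3 × N²
N² = 31,980.6 / (3.354 × 10⁻⁵) = 953,506,261
N ≈ √953,506,261 ≈ 30,878.9

≈ 30900 RPM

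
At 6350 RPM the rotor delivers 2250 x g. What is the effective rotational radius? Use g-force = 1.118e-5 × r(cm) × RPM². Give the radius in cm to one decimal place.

5.0 cm

RCF = 1.118 × 10⁻⁵ × r × N²
2250 = 1.118 × 10⁻⁵ × r × (6350)²
r = 2250 / (1.118 × 10⁻⁵ × 40,322,500) = 2250 / 450.8055 ≈ 4.991 cm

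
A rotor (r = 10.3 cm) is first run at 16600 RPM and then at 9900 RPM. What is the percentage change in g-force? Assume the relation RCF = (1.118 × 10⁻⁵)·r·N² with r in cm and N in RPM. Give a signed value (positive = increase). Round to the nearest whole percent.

RCF ∝ N², so the ratio is (9900/16600)² = (0.596386)² = 0.3557.
Change = 0.3557 − 1 = -0.6443 → -64.4%.

-64%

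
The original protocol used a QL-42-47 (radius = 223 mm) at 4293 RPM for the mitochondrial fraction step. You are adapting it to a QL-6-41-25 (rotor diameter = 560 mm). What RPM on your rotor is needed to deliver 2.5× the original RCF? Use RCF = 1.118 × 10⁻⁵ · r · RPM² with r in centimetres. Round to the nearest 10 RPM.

≈ 6060 RPM

Original rotor: r = 223 mm = 22.3 cm
RCF = 1.118 × 10⁻⁵ × r × N²
RCF_original = 1.118 × 10⁻⁵ × 22.3 × (4293)² = 1.118 × 10⁻⁵ × 22.3 × 18,429,849 ≈ 4,594.8 × g
Target RCF = 2.5 × 4,594.8 ≈ 11,487 × g
Your rotor: r = 560 mm / 2 = 280 mm = 28 cm
11,487 = 1.118 × 10⁻⁵ × 28 × N²
N² = 11,487 / (31.304 × 10⁻⁵) = 36,694,991
N ≈ √36,694,991 ≈ 6,057.6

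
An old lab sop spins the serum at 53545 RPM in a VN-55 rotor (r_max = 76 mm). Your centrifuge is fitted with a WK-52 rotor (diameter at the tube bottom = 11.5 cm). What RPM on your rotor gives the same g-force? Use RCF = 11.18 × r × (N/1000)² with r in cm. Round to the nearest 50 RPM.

61550 RPM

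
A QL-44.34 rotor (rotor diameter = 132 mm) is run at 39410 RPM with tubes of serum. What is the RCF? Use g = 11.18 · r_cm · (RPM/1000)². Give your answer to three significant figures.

≈ 115000 x g

r = 132 mm / 2 = 66 mm = 6.6 cm
RCF = 11.18 × r × (N/1000)²
RCF = 11.18 × 6.6 × (39.41)² = 11.18 × 6.6 × 1,553.1481 ≈ 114,603.7 × g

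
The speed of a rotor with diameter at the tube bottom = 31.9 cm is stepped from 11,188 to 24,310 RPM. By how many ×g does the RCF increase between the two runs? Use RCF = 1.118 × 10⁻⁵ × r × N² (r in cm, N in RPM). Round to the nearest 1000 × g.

≈ 83000 ×g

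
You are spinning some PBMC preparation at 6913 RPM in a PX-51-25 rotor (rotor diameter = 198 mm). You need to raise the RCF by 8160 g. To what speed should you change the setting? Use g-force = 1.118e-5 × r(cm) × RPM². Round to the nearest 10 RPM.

11020 RPM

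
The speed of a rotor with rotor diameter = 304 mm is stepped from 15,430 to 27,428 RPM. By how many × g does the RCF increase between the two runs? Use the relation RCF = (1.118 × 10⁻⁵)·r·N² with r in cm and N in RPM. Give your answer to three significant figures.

87400 × g

r = 304 mm / 2 = 152 mm = 15.2 cm
RCF₁ = 1.118 × 10⁻⁵ × 15.2 × (15430)² = 1.118 × 10⁻⁵ × 15.2 × 238,084,900 ≈ 40,459.2 × g
RCF₂ = 1.118 × 10⁻⁵ × 15.2 × (27428)² = 1.118 × 10⁻⁵ × 15.2 × 752,295,184 ≈ 127,842 × g
Increase = 127,842 − 40,459.2 = 87,382.8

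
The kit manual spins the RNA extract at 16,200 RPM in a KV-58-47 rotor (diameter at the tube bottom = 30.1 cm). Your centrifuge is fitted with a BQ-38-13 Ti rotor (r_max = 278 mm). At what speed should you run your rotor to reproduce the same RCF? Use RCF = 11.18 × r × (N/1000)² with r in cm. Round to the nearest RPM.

Original rotor: r = 30.1 / 2 = 15.05 cm
RCF_original = 11.18 × 15.05 × (16.2)² = 11.18 × 15.05 × 262.44 ≈ 44,157.9 × g
Your rotor: r = 278 mm = 27.8 cm
44,157.9 = 11.18 × 27.8 × (N/1000)²
(N/1000)² = 44,157.9 / 310.804 = 142.0764
N = 1000 × √142.0764 ≈ 11,919.6

≈ 11920 RPM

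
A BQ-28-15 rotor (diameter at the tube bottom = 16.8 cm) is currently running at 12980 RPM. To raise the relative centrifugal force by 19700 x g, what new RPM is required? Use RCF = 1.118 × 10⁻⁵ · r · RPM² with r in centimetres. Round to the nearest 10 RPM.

N₂ ≈ 19450 RPM

r = 16.8 / 2 = 8.4 cm
Current RCF = 1.118 × 10⁻⁵ × 8.4 × (12980)² = 1.118 × 10⁻⁵ × 8.4 × 168,480,400 ≈ 15,822.3 × g
Target RCF = 15,822.3 + 19,700 = 35,522.3 × g
N² = 35,522.3 / (9.3912 × 10⁻⁵) = 378,250,916
N ≈ √378,250,916 ≈ 19,448.7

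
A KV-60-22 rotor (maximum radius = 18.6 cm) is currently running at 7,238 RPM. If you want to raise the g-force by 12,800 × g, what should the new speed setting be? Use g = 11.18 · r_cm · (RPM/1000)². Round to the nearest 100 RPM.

N₂ ≈ 10700 RPM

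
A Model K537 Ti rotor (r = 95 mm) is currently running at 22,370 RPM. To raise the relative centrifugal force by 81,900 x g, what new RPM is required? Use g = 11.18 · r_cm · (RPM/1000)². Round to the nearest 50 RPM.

≈ 35650 RPM

r = 95 mm = 9.5 cm
Current RCF = 11.18 × 9.5 × (22.37)² = 11.18 × 9.5 × 500.4169 ≈ 53,149.3 × g
Target RCF = 53,149.3 + 81,900 = 135,049.3 × g
(N/1000)² = 135,049.3 / 106.21 = 1271.531
N = 1000 × √1271.531 ≈ 35,658.5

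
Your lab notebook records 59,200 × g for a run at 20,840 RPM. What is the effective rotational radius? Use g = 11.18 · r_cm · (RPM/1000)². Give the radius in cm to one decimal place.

59200 = 11.18 × r × (20.84)²
r = 59200 / (11.18 × 434.3056) = 59200 / 4855.537 ≈ 12.192 cm

≈ 12.2 cm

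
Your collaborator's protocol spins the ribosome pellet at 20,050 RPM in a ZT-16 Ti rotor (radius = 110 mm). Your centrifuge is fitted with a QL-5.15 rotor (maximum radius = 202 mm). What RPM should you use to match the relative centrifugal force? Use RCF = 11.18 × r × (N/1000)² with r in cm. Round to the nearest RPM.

Original rotor: r = 110 mm = 11.0 cm
RCF_original = 11.18 × 11 × (20.05)² = 11.18 × 11 × 402.0025 ≈ 49,438.3 × g
Your rotor: r = 202 mm = 20.2 cm
49,438.3 = 11.18 × 20.2 × (N/1000)²
(N/1000)² = 49,438.3 / 225.836 = 218.9124
N = 1000 × √218.9124 ≈ 14,795.7

14796 RPM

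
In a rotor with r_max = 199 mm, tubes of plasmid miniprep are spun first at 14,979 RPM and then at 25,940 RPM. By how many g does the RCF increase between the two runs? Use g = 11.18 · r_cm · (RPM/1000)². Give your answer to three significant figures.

r = 199 mm = 19.9 cm
RCF₁ = 11.18 × 19.9 × (14.979)² = 11.18 × 19.9 × 224.370441 ≈ 49,918.4 × g
RCF₂ = 11.18 × 19.9 × (25.94)² = 11.18 × 19.9 × 672.8836 ≈ 149,704.5 × g
Increase = 149,704.5 − 49,918.4 = 99,786.1

99800 g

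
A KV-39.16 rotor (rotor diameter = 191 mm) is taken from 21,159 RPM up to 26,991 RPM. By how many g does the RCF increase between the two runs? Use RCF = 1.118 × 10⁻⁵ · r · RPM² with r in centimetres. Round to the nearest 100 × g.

r = 191 mm / 2 = 95.5 mm = 9.55 cm
RCF₁ = 1.118 × 10⁻⁵ × 9.55 × (21159)² = 1.118 × 10⁻⁵ × 9.55 × 447,703,281 ≈ 47,800.8 × g
RCF₂ = 1.118 × 10⁻⁵ × 9.55 × (26991)² = 1.118 × 10⁻⁵ × 9.55 × 728,514,081 ≈ 77,782.7 × g
Increase = 77,782.7 − 47,800.8 = 29,981.9

≈ 30000 g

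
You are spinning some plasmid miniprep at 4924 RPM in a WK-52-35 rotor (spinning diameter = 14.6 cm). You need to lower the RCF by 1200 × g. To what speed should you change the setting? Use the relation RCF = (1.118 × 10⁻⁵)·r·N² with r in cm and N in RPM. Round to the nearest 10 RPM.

r = 14.6 / 2 = 7.3 cm
Current RCF = 1.118 × 10⁻⁵ × 7.3 × (4924)² = 1.118 × 10⁻⁵ × 7.3 × 24,245,776 ≈ 1,978.8 × g
Target RCF = 1,978.8 − 1,200 = 778.8 × g
N² = 778.8 / (8.1614 × 10⁻⁵) = 9,542,480
N ≈ √9,542,480 ≈ 3,089.1

≈ 3090 RPM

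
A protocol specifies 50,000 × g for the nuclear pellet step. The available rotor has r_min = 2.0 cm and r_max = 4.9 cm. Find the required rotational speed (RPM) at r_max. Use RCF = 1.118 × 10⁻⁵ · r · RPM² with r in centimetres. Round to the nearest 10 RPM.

N ≈ 30210 RPM

Use r_max = 4.9 cm.
50,000 = 1.118 × 10⁻⁵ × 4.9 × N²
N² = 50,000 / (5.4782 × 10⁻⁵) = 912,708,554
N ≈ √912,708,554 ≈ 30,211.1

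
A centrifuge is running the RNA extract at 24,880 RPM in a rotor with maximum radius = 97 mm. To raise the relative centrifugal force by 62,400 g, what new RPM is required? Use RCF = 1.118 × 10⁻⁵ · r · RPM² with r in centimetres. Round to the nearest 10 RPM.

r = 97 mm = 9.7 cm
Current RCF = 1.118 × 10⁻⁵ × 9.7 × (24880)² = 1.118 × 10⁻⁵ × 9.7 × 619,014,400 ≈ 67,129.6 × g
Target RCF = 67,129.6 + 62,400 = 129,529.6 × g
N² = 129,529.6 / (10.8446 × 10⁻⁵) = 1,194,415,654
N ≈ √1,194,415,654 ≈ 34,560.3

34560 RPM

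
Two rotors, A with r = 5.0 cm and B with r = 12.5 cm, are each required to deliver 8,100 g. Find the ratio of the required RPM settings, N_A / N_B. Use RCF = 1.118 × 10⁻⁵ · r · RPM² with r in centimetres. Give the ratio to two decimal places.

At fixed RCF, N ∝ 1/√r, so N_A/N_B = √(r_B/r_A) = √(12.5/5.0) = √2.500000 = 1.5811.

1.58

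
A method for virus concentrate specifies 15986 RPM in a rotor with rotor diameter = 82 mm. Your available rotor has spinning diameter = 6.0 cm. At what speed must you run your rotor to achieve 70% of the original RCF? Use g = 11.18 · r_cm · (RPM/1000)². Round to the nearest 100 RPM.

Original rotor: r = 82 mm / 2 = 41 mm = 4.1 cm
RCF = 11.18 × r × (N/1000)²
RCF_original = 11.18 × 4.1 × (15.986)² = 11.18 × 4.1 × 255.552196 ≈ 11,714 × g
Target RCF = 0.7 × 11,714 ≈ 8,199.8 × g
Your rotor: r = 6.0 / 2 = 3 cm
8,199.8 = 11.18 × 3 × (N/1000)²
(N/1000)² = 8,199.8 / 33.54 = 244.4782
N = 1000 × √244.4782 ≈ 15,635.8

≈ 15600 RPM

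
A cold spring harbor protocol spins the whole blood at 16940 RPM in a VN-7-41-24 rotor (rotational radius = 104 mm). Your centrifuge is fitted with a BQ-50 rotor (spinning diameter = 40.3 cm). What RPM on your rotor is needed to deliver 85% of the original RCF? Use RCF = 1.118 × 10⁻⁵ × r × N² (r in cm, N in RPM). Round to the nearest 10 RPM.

11220 RPM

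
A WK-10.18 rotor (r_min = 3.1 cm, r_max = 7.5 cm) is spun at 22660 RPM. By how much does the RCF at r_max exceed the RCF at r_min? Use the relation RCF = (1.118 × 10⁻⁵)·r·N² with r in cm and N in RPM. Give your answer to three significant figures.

ΔRCF ≈ 25300 x g

RCF_max = 1.118 × 10⁻⁵ × 7.5 × (22660)² = 1.118 × 10⁻⁵ × 7.5 × 513,475,600 ≈ 43,054.9 × g
RCF_min = 1.118 × 10⁻⁵ × 3.1 × (22660)² = 1.118 × 10⁻⁵ × 3.1 × 513,475,600 ≈ 17,796 × g
ΔRCF = 43,054.9 − 17,796 = 25,258.9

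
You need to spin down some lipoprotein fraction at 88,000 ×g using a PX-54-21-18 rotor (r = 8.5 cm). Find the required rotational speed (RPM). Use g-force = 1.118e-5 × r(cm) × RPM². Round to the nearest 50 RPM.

N ≈ 30450 RPM

RCF = 1.118 × 10⁻⁵ × r × N²
88,000 = 1.118 × 10⁻⁵ × 8.5 × N²
N² = 88,000 / (9.503 × 10⁻⁵) = 926,023,361
N ≈ √926,023,361 ≈ 30,430.6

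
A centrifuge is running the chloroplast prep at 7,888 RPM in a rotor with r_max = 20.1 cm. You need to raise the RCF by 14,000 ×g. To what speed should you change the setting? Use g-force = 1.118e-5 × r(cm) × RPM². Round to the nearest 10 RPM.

Current RCF = 1.118 × 10⁻⁵ × 20.1 × (7888)² = 1.118 × 10⁻⁵ × 20.1 × 62,220,544 ≈ 13,982.1 × g
Target RCF = 13,982.1 + 14,000 = 27,982.1 × g
N² = 27,982.1 / (22.4718 × 10⁻⁵) = 124,520,955
N ≈ √124,520,955 ≈ 11,158.9

11160 RPM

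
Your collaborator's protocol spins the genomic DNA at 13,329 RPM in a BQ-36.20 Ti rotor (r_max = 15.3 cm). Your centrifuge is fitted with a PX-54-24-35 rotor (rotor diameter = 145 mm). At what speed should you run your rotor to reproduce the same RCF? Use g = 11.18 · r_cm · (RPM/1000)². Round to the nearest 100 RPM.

RCF = 11.18 × r × (N/1000)²
RCF_original = 11.18 × 15.3 × (13.329)² = 11.18 × 15.3 × 177.662241 ≈ 30,389.8 × g
Your rotor: r = 145 mm / 2 = 72.5 mm = 7.25 cm
30,389.8 = 11.18 × 7.25 × (N/1000)²
(N/1000)² = 30,389.8 / 81.055 = 374.9281
N = 1000 × √374.9281 ≈ 19,363.1

≈ 19400 RPM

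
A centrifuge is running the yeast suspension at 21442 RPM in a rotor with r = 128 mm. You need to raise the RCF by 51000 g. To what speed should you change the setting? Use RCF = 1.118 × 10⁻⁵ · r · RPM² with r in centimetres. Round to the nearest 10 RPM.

r = 128 mm = 12.8 cm
Current RCF = 1.118 × 10⁻⁵ × 12.8 × (21442)² = 1.118 × 10⁻⁵ × 12.8 × 459,759,364 ≈ 65,793.4 × g
Target RCF = 65,793.4 + 51,000 = 116,793.4 × g
N² = 116,793.4 / (14.3104 × 10⁻⁵) = 816,143,504
N ≈ √816,143,504 ≈ 28,568.2

≈ 28570 RPM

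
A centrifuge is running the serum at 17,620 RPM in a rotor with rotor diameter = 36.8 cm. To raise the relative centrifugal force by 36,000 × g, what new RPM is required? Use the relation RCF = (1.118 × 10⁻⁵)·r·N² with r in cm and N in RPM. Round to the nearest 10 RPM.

r = 36.8 / 2 = 18.4 cm
Current RCF = 1.118 × 10⁻⁵ × 18.4 × (17620)² = 1.118 × 10⁻⁵ × 18.4 × 310,464,400 ≈ 63,866.3 × g
Target RCF = 63,866.3 + 36,000 = 99,866.3 × g
N² = 99,866.3 / (20.5712 × 10⁻⁵) = 485,466,575
N ≈ √485,466,575 ≈ 22,033.3

N₂ ≈ 22030 RPM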